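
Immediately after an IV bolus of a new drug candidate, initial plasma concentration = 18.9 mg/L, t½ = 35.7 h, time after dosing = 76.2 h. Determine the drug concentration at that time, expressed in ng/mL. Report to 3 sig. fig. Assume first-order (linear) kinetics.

4300 ng/mL

k = ln2 / t½ = 0.693147 / 35.7 = 0.01942 h⁻¹
C = C₀ · e^(−k·t) = 18.90 × e^(−0.01942 × 76.2)
  = 18.90 × 0.2277 = 4.304 mg/L
Convert: 4.304 mg/L × 1000 = 4304 ng/mL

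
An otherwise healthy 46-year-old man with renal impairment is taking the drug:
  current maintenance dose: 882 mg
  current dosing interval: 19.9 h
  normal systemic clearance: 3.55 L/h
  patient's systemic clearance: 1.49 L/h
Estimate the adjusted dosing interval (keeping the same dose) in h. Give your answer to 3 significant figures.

To keep the same average steady-state level, dosing rate must scale with clearance.
CL ratio = 1.49 / 3.55 = 0.4197
New interval (same dose) = 19.9 / 0.4197 = 47.41 h

47.4 h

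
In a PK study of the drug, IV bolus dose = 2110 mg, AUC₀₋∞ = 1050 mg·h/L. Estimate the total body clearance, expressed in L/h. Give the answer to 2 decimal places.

CL = Dose / AUC = 2110 / 1050 = 2.010 L/h

2.01 L/h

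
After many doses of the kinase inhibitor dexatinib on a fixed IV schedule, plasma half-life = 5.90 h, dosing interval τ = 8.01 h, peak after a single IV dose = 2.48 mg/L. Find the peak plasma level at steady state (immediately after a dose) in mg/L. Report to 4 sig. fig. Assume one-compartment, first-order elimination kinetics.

4.067 mg/L

k = ln2 / t½ = 0.693147 / 5.90 = 0.1175 h⁻¹
e^(−kτ) = e^(−0.1175 × 8.01) = 0.3902
Accumulation ratio R = 1 / (1 − e^(−kτ)) = 1 / (1 − 0.3902) = 1.640
Steady-state peak = C₀ × R = 2.48 × 1.640 = 4.067 mg/L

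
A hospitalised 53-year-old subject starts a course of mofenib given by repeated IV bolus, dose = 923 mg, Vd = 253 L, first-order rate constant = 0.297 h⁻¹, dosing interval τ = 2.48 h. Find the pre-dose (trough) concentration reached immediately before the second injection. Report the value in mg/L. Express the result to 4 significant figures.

1.747 mg/L

C₀ per dose = Dose / Vd = 923 / 253 = 3.648 mg/L
Fraction remaining after one interval: r = e^(−kτ) = e^(−0.2970 × 2.48) = 0.4788
Before dose 2, 1 dose has been given (aged 1τ).
C_trough = C₀ × r = 3.648 × 0.4788 = 1.747 mg/L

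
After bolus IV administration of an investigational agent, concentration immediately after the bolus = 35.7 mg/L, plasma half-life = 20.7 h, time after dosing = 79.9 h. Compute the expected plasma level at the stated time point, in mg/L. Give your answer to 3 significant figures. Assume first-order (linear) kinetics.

2.46 mg/L

k = ln2 / t½ = 0.693147 / 20.7 = 0.03349 h⁻¹
C = C₀ · e^(−k·t) = 35.70 × e^(−0.03349 × 79.9)
  = 35.70 × 0.06885 = 2.458 mg/L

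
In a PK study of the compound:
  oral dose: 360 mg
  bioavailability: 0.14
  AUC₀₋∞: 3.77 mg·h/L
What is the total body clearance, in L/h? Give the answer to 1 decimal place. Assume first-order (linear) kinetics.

13.4 L/h

CL = F·Dose / AUC = 0.14 × 360 / 3.77 = 13.37 L/h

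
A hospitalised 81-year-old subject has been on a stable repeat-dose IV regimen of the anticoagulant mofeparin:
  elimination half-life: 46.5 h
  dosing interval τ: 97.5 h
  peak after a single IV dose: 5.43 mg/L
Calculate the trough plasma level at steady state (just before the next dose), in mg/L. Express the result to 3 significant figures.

1.66 mg/L

k = ln2 / t½ = 0.693147 / 46.5 = 0.01491 h⁻¹
e^(−kτ) = e^(−0.01491 × 97.5) = 0.2337
Accumulation ratio R = 1 / (1 − e^(−kτ)) = 1 / (1 − 0.2337) = 1.305
Steady-state trough = C₀ × R × e^(−kτ) = 5.43 × 1.305 × 0.2337 = 1.656 mg/L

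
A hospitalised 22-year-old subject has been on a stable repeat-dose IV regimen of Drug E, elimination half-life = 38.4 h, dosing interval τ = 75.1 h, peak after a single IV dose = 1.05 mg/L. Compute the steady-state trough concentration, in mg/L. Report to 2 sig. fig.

0.36 mg/L

k = ln2 / t½ = 0.693147 / 38.4 = 0.01805 h⁻¹
e^(−kτ) = e^(−0.01805 × 75.1) = 0.2578
Accumulation ratio R = 1 / (1 − e^(−kτ)) = 1 / (1 − 0.2578) = 1.347
Steady-state trough = C₀ × R × e^(−kτ) = 1.05 × 1.347 × 0.2578 = 0.3646 mg/L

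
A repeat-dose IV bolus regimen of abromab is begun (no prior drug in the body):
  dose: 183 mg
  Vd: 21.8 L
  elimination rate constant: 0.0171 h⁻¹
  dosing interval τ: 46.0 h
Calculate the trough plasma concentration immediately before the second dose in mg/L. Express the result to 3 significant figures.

C₀ per dose = Dose / Vd = 183 / 21.8 = 8.394 mg/L
Fraction remaining after one interval: r = e^(−kτ) = e^(−0.01710 × 46.0) = 0.4554
Before dose 2, 1 dose has been given (aged 1τ).
C_trough = C₀ × r = 8.394 × 0.4554 = 3.823 mg/L

3.82 mg/L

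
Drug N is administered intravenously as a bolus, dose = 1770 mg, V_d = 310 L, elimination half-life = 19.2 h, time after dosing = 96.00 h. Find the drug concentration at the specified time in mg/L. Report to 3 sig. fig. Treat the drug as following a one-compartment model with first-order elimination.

0.178 mg/L

C₀ = Dose / Vd = 1770 / 310 = 5.710 mg/L
k = ln2 / t½ = 0.693147 / 19.2 = 0.03610 h⁻¹
t / t½ = 96.00 / 19.2 = 5 half-lives
C = C₀ × (1/2)^5 = 5.710 × 0.03125 = 0.1784 mg/L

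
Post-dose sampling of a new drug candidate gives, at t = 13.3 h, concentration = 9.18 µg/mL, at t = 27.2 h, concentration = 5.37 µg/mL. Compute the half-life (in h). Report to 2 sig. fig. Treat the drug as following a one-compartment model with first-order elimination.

18 h

k = ln(C₁/C₂) / (t₂ − t₁) = ln(9.18/5.37) / (27.2 − 13.3)
  = 0.5362 / 13.90 = 0.03858 h⁻¹
t½ = ln2 / k = 0.693147 / 0.03858 = 17.97 h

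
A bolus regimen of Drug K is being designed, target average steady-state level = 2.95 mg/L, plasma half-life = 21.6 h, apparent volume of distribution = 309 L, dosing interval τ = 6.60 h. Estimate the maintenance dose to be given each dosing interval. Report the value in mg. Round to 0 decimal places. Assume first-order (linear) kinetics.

193 mg

k = ln2 / t½ = 0.693147 / 21.6 = 0.03209 h⁻¹
CL = k × Vd = 0.03209 × 309 = 9.916 L/h
At steady state, Dose/τ = Css × CL.
Dose = Css × CL × τ = 2.95 × 9.916 × 6.60 = 193.1 mg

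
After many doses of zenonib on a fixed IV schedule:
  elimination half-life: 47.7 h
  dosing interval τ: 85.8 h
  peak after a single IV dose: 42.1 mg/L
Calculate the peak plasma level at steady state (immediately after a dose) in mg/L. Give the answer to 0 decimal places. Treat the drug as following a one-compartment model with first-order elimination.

k = ln2 / t½ = 0.693147 / 47.7 = 0.01453 h⁻¹
e^(−kτ) = e^(−0.01453 × 85.8) = 0.2875
Accumulation ratio R = 1 / (1 − e^(−kτ)) = 1 / (1 − 0.2875) = 1.404
Steady-state peak = C₀ × R = 42.1 × 1.404 = 59.11 mg/L

59 mg/L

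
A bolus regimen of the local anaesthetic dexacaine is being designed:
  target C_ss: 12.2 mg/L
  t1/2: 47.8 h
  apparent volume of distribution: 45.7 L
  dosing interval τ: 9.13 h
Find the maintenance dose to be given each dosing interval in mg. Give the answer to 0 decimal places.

74 mg

k = ln2 / t½ = 0.693147 / 47.8 = 0.01450 h⁻¹
CL = k × Vd = 0.01450 × 45.7 = 0.6627 L/h
At steady state, Dose/τ = Css × CL.
Dose = Css × CL × τ = 12.2 × 0.6627 × 9.13 = 73.82 mg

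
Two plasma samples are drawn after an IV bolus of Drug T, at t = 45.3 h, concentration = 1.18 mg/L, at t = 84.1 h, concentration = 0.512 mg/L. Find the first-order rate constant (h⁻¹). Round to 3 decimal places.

0.022 h⁻¹

k = ln(C₁/C₂) / (t₂ − t₁) = ln(1.18/0.512) / (84.1 − 45.3)
  = 0.8349 / 38.80 = 0.02152 h⁻¹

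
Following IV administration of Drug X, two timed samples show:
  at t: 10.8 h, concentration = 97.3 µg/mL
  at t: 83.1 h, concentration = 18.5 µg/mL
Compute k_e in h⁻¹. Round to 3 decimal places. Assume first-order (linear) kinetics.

k = ln(C₁/C₂) / (t₂ − t₁) = ln(97.3/18.5) / (83.1 − 10.8)
  = 1.660 / 72.30 = 0.02296 h⁻¹

0.023 h⁻¹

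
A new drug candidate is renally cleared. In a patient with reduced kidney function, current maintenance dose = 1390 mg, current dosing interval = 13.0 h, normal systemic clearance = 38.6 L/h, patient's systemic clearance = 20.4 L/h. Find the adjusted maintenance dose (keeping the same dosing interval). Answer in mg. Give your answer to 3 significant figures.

To keep the same average steady-state level, dosing rate must scale with clearance.
CL ratio = 20.4 / 38.6 = 0.5285
New dose (same interval) = 1390 × 0.5285 = 734.6 mg

735 mg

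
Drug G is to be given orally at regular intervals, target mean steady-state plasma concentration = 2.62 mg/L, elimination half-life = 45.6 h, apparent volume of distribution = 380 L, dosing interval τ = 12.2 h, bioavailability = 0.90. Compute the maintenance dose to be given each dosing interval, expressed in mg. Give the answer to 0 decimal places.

205 mg

k = ln2 / t½ = 0.693147 / 45.6 = 0.01520 h⁻¹
CL = k × Vd = 0.01520 × 380 = 5.776 L/h
At steady state, F × (Dose/τ) = Css × CL.
Dose = Css × CL × τ / F = 2.62 × 5.776 × 12.2 / 0.90 = 205.1 mg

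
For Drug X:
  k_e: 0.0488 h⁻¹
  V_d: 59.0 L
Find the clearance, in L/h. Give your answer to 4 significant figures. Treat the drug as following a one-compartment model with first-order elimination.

2.879 L/h

CL = k × Vd = 0.0488 × 59.0 = 2.879 L/h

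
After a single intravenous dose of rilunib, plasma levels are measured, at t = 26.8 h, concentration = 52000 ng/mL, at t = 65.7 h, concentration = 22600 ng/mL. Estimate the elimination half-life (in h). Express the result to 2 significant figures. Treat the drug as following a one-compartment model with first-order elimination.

k = ln(C₁/C₂) / (t₂ − t₁) = ln(52000/22600) / (65.7 − 26.8)
  = 0.8333 / 38.90 = 0.02142 h⁻¹
t½ = ln2 / k = 0.693147 / 0.02142 = 32.36 h

32 h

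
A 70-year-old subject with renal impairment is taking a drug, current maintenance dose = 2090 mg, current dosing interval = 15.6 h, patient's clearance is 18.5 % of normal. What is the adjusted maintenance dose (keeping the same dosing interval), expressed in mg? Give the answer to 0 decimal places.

To keep the same average steady-state level, dosing rate must scale with clearance.
CL ratio = 18.5 / 100 = 0.1850
New dose (same interval) = 2090 × 0.1850 = 386.7 mg

387 mg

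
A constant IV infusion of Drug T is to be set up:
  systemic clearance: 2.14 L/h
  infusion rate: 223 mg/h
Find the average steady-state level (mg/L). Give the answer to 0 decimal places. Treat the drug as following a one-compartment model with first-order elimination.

At steady state Css = R₀ / CL = 223 / 2.140 = 104.2 mg/L

104 mg/L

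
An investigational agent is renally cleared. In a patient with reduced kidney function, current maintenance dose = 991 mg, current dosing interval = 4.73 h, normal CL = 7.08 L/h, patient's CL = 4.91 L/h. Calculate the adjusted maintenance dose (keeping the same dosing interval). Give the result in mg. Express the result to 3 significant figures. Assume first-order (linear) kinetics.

687 mg

To keep the same average steady-state level, dosing rate must scale with clearance.
CL ratio = 4.91 / 7.08 = 0.6935
New dose (same interval) = 991 × 0.6935 = 687.3 mg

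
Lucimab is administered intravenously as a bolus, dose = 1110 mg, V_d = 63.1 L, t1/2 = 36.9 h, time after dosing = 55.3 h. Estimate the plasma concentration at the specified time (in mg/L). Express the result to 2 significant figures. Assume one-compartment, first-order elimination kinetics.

C₀ = Dose / Vd = 1110 / 63.1 = 17.59 mg/L
k = ln2 / t½ = 0.693147 / 36.9 = 0.01878 h⁻¹
C = C₀ · e^(−k·t) = 17.59 × e^(−0.01878 × 55.3)
  = 17.59 × 0.3540 = 6.227 mg/L

6.2 mg/L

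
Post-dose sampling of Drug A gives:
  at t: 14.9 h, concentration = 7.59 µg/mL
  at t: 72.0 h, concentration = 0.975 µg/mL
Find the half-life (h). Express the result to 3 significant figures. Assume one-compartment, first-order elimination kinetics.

19.3 h

k = ln(C₁/C₂) / (t₂ − t₁) = ln(7.59/0.975) / (72.0 − 14.9)
  = 2.052 / 57.10 = 0.03594 h⁻¹
t½ = ln2 / k = 0.693147 / 0.03594 = 19.29 h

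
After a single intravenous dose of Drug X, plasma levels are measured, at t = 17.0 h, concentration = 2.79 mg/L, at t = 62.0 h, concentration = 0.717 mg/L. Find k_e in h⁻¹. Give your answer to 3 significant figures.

k = ln(C₁/C₂) / (t₂ − t₁) = ln(2.79/0.717) / (62.0 − 17.0)
  = 1.359 / 45.00 = 0.03020 h⁻¹

0.0302 h⁻¹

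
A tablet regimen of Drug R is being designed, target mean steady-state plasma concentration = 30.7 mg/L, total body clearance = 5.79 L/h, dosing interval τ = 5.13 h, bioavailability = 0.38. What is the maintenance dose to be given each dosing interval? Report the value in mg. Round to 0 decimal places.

At steady state, F × (Dose/τ) = Css × CL.
Dose = Css × CL × τ / F = 30.7 × 5.790 × 5.13 / 0.38 = 2400 mg

2400 mg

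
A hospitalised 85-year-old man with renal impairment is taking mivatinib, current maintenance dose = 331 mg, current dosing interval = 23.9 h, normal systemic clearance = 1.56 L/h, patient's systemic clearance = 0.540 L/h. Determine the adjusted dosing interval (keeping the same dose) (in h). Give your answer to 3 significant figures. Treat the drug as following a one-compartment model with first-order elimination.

69.0 h

To keep the same average steady-state level, dosing rate must scale with clearance.
CL ratio = 0.540 / 1.56 = 0.3462
New interval (same dose) = 23.9 / 0.3462 = 69.04 h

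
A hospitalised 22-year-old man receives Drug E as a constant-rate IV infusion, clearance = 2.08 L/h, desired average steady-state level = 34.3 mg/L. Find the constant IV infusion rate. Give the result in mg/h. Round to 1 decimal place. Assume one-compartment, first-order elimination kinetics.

71.3 mg/h

At steady state, infusion rate R₀ = Css × CL = 34.3 × 2.080 = 71.34 mg/h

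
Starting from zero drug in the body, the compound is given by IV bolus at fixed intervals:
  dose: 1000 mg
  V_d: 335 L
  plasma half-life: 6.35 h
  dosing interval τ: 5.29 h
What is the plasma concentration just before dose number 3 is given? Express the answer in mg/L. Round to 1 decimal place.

2.6 mg/L

C₀ per dose = Dose / Vd = 1000 / 335 = 2.985 mg/L
k = ln2 / t½ = 0.693147 / 6.35 = 0.1092 h⁻¹
Fraction remaining after one interval: r = e^(−kτ) = e^(−0.1092 × 5.29) = 0.5612
Before dose 3, 2 doses have been given (aged 1τ, 2τ).
C_trough = C₀ × (r + r²) = 2.985 × (0.5612 + 0.3149) = 2.615 mg/L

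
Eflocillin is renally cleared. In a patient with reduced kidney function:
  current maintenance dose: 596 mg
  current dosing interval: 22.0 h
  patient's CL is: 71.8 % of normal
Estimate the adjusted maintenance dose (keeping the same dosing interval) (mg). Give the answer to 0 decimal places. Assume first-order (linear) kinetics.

428 mg

To keep the same average steady-state level, dosing rate must scale with clearance.
CL ratio = 71.8 / 100 = 0.7180
New dose (same interval) = 596 × 0.7180 = 427.9 mg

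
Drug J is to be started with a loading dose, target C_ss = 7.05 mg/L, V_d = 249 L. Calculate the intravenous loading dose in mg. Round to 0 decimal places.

LD = Css × Vd = 7.05 × 249 = 1755 mg

1755 mg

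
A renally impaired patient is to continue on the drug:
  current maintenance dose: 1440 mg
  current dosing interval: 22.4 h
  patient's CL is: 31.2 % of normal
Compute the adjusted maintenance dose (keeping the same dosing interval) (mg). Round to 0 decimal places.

To keep the same average steady-state level, dosing rate must scale with clearance.
CL ratio = 31.2 / 100 = 0.3120
New dose (same interval) = 1440 × 0.3120 = 449.3 mg

449 mg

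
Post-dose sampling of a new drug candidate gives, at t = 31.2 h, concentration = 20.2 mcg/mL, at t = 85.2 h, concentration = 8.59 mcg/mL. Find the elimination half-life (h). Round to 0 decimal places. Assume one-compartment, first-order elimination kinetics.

k = ln(C₁/C₂) / (t₂ − t₁) = ln(20.2/8.59) / (85.2 − 31.2)
  = 0.8551 / 54.00 = 0.01584 h⁻¹
t½ = ln2 / k = 0.693147 / 0.01584 = 43.76 h

44 h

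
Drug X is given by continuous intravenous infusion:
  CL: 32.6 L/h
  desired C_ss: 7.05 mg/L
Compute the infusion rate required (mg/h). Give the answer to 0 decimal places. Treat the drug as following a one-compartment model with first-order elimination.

230 mg/h

At steady state, infusion rate R₀ = Css × CL = 7.05 × 32.60 = 229.8 mg/h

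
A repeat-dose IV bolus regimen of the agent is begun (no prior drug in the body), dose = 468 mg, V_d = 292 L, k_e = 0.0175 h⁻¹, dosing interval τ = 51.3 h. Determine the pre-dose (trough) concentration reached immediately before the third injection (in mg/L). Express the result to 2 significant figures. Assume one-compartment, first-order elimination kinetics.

C₀ per dose = Dose / Vd = 468 / 292 = 1.603 mg/L
Fraction remaining after one interval: r = e^(−kτ) = e^(−0.01750 × 51.3) = 0.4075
Before dose 3, 2 doses have been given (aged 1τ, 2τ).
C_trough = C₀ × (r + r²) = 1.603 × (0.4075 + 0.1661) = 0.9195 mg/L

0.92 mg/L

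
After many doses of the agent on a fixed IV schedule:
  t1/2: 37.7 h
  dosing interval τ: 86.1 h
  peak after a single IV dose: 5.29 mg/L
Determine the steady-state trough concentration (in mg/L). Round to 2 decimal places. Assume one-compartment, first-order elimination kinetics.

k = ln2 / t½ = 0.693147 / 37.7 = 0.01839 h⁻¹
e^(−kτ) = e^(−0.01839 × 86.1) = 0.2053
Accumulation ratio R = 1 / (1 − e^(−kτ)) = 1 / (1 − 0.2053) = 1.258
Steady-state trough = C₀ × R × e^(−kτ) = 5.29 × 1.258 × 0.2053 = 1.366 mg/L

1.37 mg/L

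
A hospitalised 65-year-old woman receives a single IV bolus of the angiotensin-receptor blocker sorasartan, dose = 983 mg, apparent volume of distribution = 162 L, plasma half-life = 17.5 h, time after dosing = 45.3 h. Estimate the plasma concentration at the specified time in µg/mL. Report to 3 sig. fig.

C₀ = Dose / Vd = 983.0 / 162 = 6.068 mg/L
k = ln2 / t½ = 0.693147 / 17.5 = 0.03961 h⁻¹
C = C₀ · e^(−k·t) = 6.068 × e^(−0.03961 × 45.3)
  = 6.068 × 0.1662 = 1.009 mg/L
(1.009 mg/L = 1.009 µg/mL)

1.01 µg/mL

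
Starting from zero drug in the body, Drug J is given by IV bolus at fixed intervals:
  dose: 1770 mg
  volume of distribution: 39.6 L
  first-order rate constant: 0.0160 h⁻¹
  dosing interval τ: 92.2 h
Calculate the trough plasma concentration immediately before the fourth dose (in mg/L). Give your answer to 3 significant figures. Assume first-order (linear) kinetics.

13.1 mg/L

C₀ per dose = Dose / Vd = 1770 / 39.6 = 44.70 mg/L
Fraction remaining after one interval: r = e^(−kτ) = e^(−0.01600 × 92.2) = 0.2287
Before dose 4, 3 doses have been given (aged 1τ, 2τ, 3τ).
C_trough = C₀ × (r + r² + … + r^3) = C₀ × r(1−r^3)/(1−r)
        = 44.70 × 0.2287 × (1 − 0.01196) / (1 − 0.2287) = 13.10 mg/L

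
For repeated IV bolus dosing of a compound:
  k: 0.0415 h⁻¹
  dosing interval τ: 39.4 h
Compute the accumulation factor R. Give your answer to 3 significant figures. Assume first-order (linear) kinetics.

1.24

e^(−kτ) = e^(−0.04150 × 39.4) = 0.1949
Accumulation ratio R = 1 / (1 − e^(−kτ)) = 1 / (1 − 0.1949) = 1.242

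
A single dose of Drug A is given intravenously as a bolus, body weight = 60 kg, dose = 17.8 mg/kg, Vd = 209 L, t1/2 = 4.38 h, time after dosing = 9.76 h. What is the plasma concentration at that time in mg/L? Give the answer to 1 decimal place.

Total dose = 17.8 × 60 = 1068 mg
C₀ = Dose / Vd = 1068 / 209 = 5.110 mg/L
k = ln2 / t½ = 0.693147 / 4.38 = 0.1583 h⁻¹
C = C₀ · e^(−k·t) = 5.110 × e^(−0.1583 × 9.76)
  = 5.110 × 0.2133 = 1.090 mg/L

1.1 mg/L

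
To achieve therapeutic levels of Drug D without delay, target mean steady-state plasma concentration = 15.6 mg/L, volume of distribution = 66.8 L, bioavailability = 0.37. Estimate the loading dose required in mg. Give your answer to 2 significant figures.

LD = Css × Vd / F = 15.6 × 66.8 / 0.37 = 2816 mg

2800 mg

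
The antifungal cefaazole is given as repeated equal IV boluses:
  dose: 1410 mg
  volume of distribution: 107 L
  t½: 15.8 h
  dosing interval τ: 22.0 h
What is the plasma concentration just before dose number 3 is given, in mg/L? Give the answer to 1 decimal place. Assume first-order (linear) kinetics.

C₀ per dose = Dose / Vd = 1410 / 107 = 13.18 mg/L
k = ln2 / t½ = 0.693147 / 15.8 = 0.04387 h⁻¹
Fraction remaining after one interval: r = e^(−kτ) = e^(−0.04387 × 22.0) = 0.3809
Before dose 3, 2 doses have been given (aged 1τ, 2τ).
C_trough = C₀ × (r + r²) = 13.18 × (0.3809 + 0.1451) = 6.933 mg/L

6.9 mg/L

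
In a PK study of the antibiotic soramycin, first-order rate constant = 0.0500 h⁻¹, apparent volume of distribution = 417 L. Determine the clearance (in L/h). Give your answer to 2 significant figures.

21 L/h

CL = k × Vd = 0.0500 × 417 = 20.85 L/h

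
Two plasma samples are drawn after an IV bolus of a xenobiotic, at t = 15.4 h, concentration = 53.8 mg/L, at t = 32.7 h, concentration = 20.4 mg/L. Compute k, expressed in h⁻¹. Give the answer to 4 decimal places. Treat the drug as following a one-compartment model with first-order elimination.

0.0561 h⁻¹

k = ln(C₁/C₂) / (t₂ − t₁) = ln(53.8/20.4) / (32.7 − 15.4)
  = 0.9697 / 17.30 = 0.05605 h⁻¹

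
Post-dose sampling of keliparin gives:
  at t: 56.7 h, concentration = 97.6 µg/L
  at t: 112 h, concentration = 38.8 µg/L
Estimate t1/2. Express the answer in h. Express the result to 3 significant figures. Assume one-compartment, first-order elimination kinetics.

41.6 h

k = ln(C₁/C₂) / (t₂ − t₁) = ln(97.6/38.8) / (112 − 56.7)
  = 0.9225 / 55.30 = 0.01668 h⁻¹
t½ = ln2 / k = 0.693147 / 0.01668 = 41.56 h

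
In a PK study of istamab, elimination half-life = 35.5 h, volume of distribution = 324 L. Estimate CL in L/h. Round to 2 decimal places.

6.33 L/h

k = ln2 / t½ = 0.693147 / 35.5 = 0.01953 h⁻¹
CL = k × Vd = 0.01953 × 324 = 6.328 L/h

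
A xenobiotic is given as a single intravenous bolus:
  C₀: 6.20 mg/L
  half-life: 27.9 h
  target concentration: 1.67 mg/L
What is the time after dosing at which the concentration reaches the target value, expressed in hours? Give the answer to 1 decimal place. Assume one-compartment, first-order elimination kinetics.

k = ln2 / t½ = 0.693147 / 27.9 = 0.02484 h⁻¹
t = ln(C₀ / C) / k = ln(6.200 / 1.67) / 0.02484
  = ln(3.713) / 0.02484 = 1.312 / 0.02484 = 52.82 h

52.8 h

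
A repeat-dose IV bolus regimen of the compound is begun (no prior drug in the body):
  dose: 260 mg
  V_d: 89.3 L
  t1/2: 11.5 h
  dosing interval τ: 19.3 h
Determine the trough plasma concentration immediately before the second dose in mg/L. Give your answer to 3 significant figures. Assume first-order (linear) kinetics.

0.910 mg/L

C₀ per dose = Dose / Vd = 260 / 89.3 = 2.912 mg/L
k = ln2 / t½ = 0.693147 / 11.5 = 0.06027 h⁻¹
Fraction remaining after one interval: r = e^(−kτ) = e^(−0.06027 × 19.3) = 0.3125
Before dose 2, 1 dose has been given (aged 1τ).
C_trough = C₀ × r = 2.912 × 0.3125 = 0.9100 mg/L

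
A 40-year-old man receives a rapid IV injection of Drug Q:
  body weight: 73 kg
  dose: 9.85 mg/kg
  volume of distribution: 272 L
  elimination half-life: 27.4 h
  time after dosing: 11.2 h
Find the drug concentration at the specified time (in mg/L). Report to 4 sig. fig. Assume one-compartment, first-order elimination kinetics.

Total dose = 9.85 × 73 = 719.1 mg
C₀ = Dose / Vd = 719.1 / 272 = 2.644 mg/L
k = ln2 / t½ = 0.693147 / 27.4 = 0.02530 h⁻¹
C = C₀ · e^(−k·t) = 2.644 × e^(−0.02530 × 11.2)
  = 2.644 × 0.7532 = 1.991 mg/L

1.991 mg/L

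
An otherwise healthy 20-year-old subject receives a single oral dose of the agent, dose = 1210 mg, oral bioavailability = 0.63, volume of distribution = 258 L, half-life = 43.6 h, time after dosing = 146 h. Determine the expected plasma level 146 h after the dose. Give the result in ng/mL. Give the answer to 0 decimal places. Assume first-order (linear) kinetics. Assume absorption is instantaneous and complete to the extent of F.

290 ng/mL

Amount reaching circulation = F × Dose = 0.63 × 1210 = 762.3 mg
C₀ = F·Dose / Vd = 762.3 / 258 = 2.955 mg/L
k = ln2 / t½ = 0.693147 / 43.6 = 0.01590 h⁻¹
C = C₀ · e^(−k·t) = 2.955 × e^(−0.01590 × 146)
  = 2.955 × 0.09814 = 0.2900 mg/L
Convert: 0.2900 mg/L × 1000 = 290.0 ng/mL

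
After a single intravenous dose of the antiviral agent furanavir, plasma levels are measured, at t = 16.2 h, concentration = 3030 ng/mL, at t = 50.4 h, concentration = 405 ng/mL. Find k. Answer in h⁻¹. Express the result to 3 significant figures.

0.0588 h⁻¹

k = ln(C₁/C₂) / (t₂ − t₁) = ln(3030/405) / (50.4 − 16.2)
  = 2.012 / 34.20 = 0.05883 h⁻¹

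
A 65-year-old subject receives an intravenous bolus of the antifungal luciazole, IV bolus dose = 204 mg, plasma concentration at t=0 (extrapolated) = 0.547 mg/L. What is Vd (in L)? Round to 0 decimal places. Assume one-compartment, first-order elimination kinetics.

373 L

Vd = Dose / C₀ = 204.0 / 0.547 = 372.9 L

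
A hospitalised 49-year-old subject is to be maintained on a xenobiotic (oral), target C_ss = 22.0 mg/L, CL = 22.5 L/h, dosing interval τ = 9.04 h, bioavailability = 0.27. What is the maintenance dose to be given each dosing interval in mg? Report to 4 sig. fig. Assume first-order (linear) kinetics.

At steady state, F × (Dose/τ) = Css × CL.
Dose = Css × CL × τ / F = 22.0 × 22.50 × 9.04 / 0.27 = 16570 mg

16570 mg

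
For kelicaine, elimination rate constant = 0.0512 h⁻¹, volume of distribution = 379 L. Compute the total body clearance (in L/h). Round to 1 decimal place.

19.4 L/h

CL = k × Vd = 0.0512 × 379 = 19.40 L/h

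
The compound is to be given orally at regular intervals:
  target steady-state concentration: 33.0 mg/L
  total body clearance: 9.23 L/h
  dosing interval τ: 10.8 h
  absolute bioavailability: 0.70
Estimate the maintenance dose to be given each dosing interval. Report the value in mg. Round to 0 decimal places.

4699 mg

At steady state, F × (Dose/τ) = Css × CL.
Dose = Css × CL × τ / F = 33.0 × 9.230 × 10.8 / 0.70 = 4699 mg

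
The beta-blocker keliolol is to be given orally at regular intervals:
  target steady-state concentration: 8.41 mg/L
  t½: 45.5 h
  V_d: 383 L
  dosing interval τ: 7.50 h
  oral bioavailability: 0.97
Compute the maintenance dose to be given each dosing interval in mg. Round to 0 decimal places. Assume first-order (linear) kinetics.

379 mg

k = ln2 / t½ = 0.693147 / 45.5 = 0.01523 h⁻¹
CL = k × Vd = 0.01523 × 383 = 5.833 L/h
At steady state, F × (Dose/τ) = Css × CL.
Dose = Css × CL × τ / F = 8.41 × 5.833 × 7.50 / 0.97 = 379.3 mg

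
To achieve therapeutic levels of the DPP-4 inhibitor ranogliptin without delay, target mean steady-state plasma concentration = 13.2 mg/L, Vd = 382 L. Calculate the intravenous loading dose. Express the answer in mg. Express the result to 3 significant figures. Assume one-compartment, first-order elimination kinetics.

5040 mg

LD = Css × Vd = 13.2 × 382 = 5042 mg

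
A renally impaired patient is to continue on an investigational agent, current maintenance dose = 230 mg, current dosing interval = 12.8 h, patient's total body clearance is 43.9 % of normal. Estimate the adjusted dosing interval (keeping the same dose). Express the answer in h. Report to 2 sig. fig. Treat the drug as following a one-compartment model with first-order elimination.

29 h

To keep the same average steady-state level, dosing rate must scale with clearance.
CL ratio = 43.9 / 100 = 0.4390
New interval (same dose) = 12.8 / 0.4390 = 29.16 h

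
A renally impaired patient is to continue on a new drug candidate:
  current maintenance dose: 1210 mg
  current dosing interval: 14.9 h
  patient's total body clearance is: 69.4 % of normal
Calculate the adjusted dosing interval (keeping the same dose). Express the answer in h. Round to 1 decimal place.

To keep the same average steady-state level, dosing rate must scale with clearance.
CL ratio = 69.4 / 100 = 0.6940
New interval (same dose) = 14.9 / 0.6940 = 21.47 h

21.5 h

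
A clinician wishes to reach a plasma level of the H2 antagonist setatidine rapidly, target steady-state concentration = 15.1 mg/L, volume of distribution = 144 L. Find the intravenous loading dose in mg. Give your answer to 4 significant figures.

2174 mg

LD = Css × Vd = 15.1 × 144 = 2174 mg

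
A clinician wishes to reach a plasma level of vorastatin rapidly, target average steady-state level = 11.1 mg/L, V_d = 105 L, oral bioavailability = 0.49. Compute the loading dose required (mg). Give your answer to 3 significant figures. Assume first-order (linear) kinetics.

2380 mg

LD = Css × Vd / F = 11.1 × 105 / 0.49 = 2379 mg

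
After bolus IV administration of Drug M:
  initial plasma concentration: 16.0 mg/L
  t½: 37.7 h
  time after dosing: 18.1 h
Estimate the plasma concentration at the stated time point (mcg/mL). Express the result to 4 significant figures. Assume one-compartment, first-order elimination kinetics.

k = ln2 / t½ = 0.693147 / 37.7 = 0.01839 h⁻¹
C = C₀ · e^(−k·t) = 16.00 × e^(−0.01839 × 18.1)
  = 16.00 × 0.7169 = 11.47 mg/L
(11.47 mg/L = 11.47 mcg/mL)

11.47 mcg/mL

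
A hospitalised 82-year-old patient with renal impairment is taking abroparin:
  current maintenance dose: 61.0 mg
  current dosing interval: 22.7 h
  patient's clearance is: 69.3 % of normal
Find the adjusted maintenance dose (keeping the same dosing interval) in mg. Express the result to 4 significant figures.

To keep the same average steady-state level, dosing rate must scale with clearance.
CL ratio = 69.3 / 100 = 0.6930
New dose (same interval) = 61.0 × 0.6930 = 42.27 mg

42.27 mg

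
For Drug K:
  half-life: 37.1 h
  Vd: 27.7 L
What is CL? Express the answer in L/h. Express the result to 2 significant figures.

k = ln2 / t½ = 0.693147 / 37.1 = 0.01868 h⁻¹
CL = k × Vd = 0.01868 × 27.7 = 0.5174 L/h

0.52 L/h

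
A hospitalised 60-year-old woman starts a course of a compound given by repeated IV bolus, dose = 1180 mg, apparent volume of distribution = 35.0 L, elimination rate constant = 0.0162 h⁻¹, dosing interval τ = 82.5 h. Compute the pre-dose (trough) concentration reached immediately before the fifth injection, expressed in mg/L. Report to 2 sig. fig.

C₀ per dose = Dose / Vd = 1180 / 35.0 = 33.71 mg/L
Fraction remaining after one interval: r = e^(−kτ) = e^(−0.01620 × 82.5) = 0.2628
Before dose 5, 4 doses have been given (aged 1τ, 2τ, 3τ, 4τ).
C_trough = C₀ × (r + r² + … + r^4) = C₀ × r(1−r^4)/(1−r)
        = 33.71 × 0.2628 × (1 − 0.004770) / (1 − 0.2628) = 11.96 mg/L

12 mg/L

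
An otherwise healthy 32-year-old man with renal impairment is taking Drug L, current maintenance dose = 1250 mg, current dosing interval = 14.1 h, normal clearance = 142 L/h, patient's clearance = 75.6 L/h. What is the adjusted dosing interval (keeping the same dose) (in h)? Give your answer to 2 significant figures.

26 h

To keep the same average steady-state level, dosing rate must scale with clearance.
CL ratio = 75.6 / 142 = 0.5324
New interval (same dose) = 14.1 / 0.5324 = 26.48 h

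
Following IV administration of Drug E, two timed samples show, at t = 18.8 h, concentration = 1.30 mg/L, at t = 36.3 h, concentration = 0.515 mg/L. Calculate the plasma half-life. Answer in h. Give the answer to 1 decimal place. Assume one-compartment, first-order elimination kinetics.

k = ln(C₁/C₂) / (t₂ − t₁) = ln(1.30/0.515) / (36.3 − 18.8)
  = 0.9260 / 17.50 = 0.05291 h⁻¹
t½ = ln2 / k = 0.693147 / 0.05291 = 13.10 h

13.1 h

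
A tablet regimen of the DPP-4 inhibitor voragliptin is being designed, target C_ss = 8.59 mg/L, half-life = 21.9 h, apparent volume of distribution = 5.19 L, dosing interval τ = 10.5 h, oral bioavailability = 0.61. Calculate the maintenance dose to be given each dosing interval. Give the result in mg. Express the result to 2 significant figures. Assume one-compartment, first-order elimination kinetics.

24 mg

k = ln2 / t½ = 0.693147 / 21.9 = 0.03165 h⁻¹
CL = k × Vd = 0.03165 × 5.19 = 0.1643 L/h
At steady state, F × (Dose/τ) = Css × CL.
Dose = Css × CL × τ / F = 8.59 × 0.1643 × 10.5 / 0.61 = 24.29 mg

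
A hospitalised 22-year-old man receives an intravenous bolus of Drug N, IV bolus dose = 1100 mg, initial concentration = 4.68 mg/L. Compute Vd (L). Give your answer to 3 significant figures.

Vd = Dose / C₀ = 1100 / 4.68 = 235.0 L

235 L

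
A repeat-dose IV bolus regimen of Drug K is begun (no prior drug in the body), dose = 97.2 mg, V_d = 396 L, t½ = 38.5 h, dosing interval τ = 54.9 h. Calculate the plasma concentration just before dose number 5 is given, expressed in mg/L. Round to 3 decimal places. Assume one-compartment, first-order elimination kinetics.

C₀ per dose = Dose / Vd = 97.2 / 396 = 0.2455 mg/L
k = ln2 / t½ = 0.693147 / 38.5 = 0.01800 h⁻¹
Fraction remaining after one interval: r = e^(−kτ) = e^(−0.01800 × 54.9) = 0.3722
Before dose 5, 4 doses have been given (aged 1τ, 2τ, 3τ, 4τ).
C_trough = C₀ × (r + r² + … + r^4) = C₀ × r(1−r^4)/(1−r)
        = 0.2455 × 0.3722 × (1 − 0.01919) / (1 − 0.3722) = 0.1428 mg/L

0.143 mg/L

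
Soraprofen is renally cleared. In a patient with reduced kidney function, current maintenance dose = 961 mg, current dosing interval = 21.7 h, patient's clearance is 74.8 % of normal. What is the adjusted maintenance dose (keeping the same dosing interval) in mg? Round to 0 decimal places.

719 mg

To keep the same average steady-state level, dosing rate must scale with clearance.
CL ratio = 74.8 / 100 = 0.7480
New dose (same interval) = 961 × 0.7480 = 718.8 mg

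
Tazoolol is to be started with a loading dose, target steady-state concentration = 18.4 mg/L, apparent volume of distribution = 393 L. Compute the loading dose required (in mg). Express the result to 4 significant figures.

LD = Css × Vd = 18.4 × 393 = 7231 mg

7231 mg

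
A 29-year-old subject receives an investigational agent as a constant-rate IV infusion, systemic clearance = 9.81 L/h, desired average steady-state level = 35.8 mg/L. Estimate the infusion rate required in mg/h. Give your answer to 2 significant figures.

350 mg/h

At steady state, infusion rate R₀ = Css × CL = 35.8 × 9.810 = 351.2 mg/h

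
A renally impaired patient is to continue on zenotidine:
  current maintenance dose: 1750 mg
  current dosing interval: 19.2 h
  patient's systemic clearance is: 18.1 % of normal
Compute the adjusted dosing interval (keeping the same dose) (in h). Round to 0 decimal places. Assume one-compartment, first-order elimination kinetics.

106 h

To keep the same average steady-state level, dosing rate must scale with clearance.
CL ratio = 18.1 / 100 = 0.1810
New interval (same dose) = 19.2 / 0.1810 = 106.1 h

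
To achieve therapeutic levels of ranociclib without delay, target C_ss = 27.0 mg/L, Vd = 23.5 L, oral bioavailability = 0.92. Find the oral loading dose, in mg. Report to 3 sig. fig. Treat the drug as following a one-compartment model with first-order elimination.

LD = Css × Vd / F = 27.0 × 23.5 / 0.92 = 689.7 mg

690 mg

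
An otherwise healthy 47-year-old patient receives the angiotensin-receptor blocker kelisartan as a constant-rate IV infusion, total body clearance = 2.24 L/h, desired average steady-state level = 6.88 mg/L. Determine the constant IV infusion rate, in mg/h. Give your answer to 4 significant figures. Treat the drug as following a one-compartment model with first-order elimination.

At steady state, infusion rate R₀ = Css × CL = 6.88 × 2.240 = 15.41 mg/h

15.41 mg/h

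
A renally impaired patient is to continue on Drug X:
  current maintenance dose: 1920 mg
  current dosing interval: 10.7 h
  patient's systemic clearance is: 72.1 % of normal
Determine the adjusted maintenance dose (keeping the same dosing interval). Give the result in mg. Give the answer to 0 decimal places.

1384 mg

To keep the same average steady-state level, dosing rate must scale with clearance.
CL ratio = 72.1 / 100 = 0.7210
New dose (same interval) = 1920 × 0.7210 = 1384 mg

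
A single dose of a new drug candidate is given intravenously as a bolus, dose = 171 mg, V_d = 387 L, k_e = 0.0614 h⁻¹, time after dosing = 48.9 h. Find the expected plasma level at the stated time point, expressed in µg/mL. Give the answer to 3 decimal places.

0.022 µg/mL

C₀ = Dose / Vd = 171.0 / 387 = 0.4419 mg/L
C = C₀ · e^(−k·t) = 0.4419 × e^(−0.06140 × 48.9)
  = 0.4419 × 0.04966 = 0.02194 mg/L
(0.02194 mg/L = 0.02194 µg/mL)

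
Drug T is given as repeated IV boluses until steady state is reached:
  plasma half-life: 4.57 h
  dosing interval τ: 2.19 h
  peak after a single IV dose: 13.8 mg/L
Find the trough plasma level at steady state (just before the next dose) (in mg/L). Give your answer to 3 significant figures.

k = ln2 / t½ = 0.693147 / 4.57 = 0.1517 h⁻¹
e^(−kτ) = e^(−0.1517 × 2.19) = 0.7173
Accumulation ratio R = 1 / (1 − e^(−kτ)) = 1 / (1 − 0.7173) = 3.537
Steady-state trough = C₀ × R × e^(−kτ) = 13.8 × 3.537 × 0.7173 = 35.01 mg/L

35.0 mg/L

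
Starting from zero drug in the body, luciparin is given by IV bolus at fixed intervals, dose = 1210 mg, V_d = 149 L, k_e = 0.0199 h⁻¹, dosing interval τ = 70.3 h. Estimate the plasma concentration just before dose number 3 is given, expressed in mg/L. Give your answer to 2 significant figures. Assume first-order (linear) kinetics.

C₀ per dose = Dose / Vd = 1210 / 149 = 8.121 mg/L
Fraction remaining after one interval: r = e^(−kτ) = e^(−0.01990 × 70.3) = 0.2469
Before dose 3, 2 doses have been given (aged 1τ, 2τ).
C_trough = C₀ × (r + r²) = 8.121 × (0.2469 + 0.06096) = 2.500 mg/L

2.5 mg/L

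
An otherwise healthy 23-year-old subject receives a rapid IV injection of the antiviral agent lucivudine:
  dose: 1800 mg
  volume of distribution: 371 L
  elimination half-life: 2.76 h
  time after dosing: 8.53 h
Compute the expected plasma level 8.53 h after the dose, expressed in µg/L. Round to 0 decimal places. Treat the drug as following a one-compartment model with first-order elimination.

C₀ = Dose / Vd = 1800 / 371 = 4.852 mg/L
k = ln2 / t½ = 0.693147 / 2.76 = 0.2511 h⁻¹
C = C₀ · e^(−k·t) = 4.852 × e^(−0.2511 × 8.53)
  = 4.852 × 0.1174 = 0.5696 mg/L
Convert: 0.5696 mg/L × 1000 = 569.6 µg/L

570 µg/L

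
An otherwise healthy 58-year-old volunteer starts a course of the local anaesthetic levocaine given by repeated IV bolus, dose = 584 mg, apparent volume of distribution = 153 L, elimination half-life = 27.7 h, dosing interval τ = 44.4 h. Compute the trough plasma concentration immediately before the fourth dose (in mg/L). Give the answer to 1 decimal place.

C₀ per dose = Dose / Vd = 584 / 153 = 3.817 mg/L
k = ln2 / t½ = 0.693147 / 27.7 = 0.02502 h⁻¹
Fraction remaining after one interval: r = e^(−kτ) = e^(−0.02502 × 44.4) = 0.3293
Before dose 4, 3 doses have been given (aged 1τ, 2τ, 3τ).
C_trough = C₀ × (r + r² + … + r^3) = C₀ × r(1−r^3)/(1−r)
        = 3.817 × 0.3293 × (1 − 0.03571) / (1 − 0.3293) = 1.807 mg/L

1.8 mg/L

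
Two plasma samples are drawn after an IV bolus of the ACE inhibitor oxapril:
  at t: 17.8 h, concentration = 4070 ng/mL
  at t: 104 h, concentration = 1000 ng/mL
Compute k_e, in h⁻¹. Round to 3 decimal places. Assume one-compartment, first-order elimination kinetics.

0.016 h⁻¹

k = ln(C₁/C₂) / (t₂ − t₁) = ln(4070/1000) / (104 − 17.8)
  = 1.404 / 86.20 = 0.01629 h⁻¹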